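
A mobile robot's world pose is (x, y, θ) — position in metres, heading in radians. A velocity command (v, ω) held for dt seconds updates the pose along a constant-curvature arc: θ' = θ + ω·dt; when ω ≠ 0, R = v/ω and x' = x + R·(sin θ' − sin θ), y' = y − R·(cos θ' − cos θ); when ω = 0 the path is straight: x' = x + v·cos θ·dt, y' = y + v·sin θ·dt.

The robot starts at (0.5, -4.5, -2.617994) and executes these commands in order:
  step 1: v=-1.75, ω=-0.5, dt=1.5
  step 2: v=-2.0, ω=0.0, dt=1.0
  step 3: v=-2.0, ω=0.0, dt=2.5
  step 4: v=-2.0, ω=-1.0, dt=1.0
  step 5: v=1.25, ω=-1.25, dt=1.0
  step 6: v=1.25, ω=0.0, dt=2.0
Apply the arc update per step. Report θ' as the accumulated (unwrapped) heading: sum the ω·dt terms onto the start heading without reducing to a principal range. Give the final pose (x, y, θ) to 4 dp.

(13.5817, -4.2980, -5.6180)

step 1: θ'=-3.3680 (R=3.5000) → pose (3.0357, -4.1204, -3.3680)
step 2: θ'=-3.3680 (straight) → pose (4.9846, -4.5694, -3.3680)
step 3: θ'=-3.3680 (straight) → pose (9.8570, -5.6917, -3.3680)
step 4: θ'=-4.3680 (R=2.0000) → pose (11.2906, -6.9654, -4.3680)
step 5: θ'=-5.6180 (R=-1.0000) → pose (11.6147, -5.8410, -5.6180)
step 6: θ'=-5.6180 (straight) → pose (13.5817, -4.2980, -5.6180)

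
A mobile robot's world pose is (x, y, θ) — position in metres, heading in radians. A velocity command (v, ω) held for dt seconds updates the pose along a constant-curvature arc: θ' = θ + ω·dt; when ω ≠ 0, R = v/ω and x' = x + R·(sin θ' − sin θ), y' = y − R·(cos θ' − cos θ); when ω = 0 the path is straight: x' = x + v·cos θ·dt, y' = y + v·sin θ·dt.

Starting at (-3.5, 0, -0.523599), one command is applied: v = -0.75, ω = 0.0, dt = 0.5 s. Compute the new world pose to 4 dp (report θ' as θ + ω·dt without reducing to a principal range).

(-3.8248, 0.1875, -0.5236)

θ' = -0.5236 + 0.0·0.5 = -0.5236
ω = 0 → straight: x' = -3.5 + -0.75·cos(-0.5236)·0.5 = -3.8248
y' = 0 + -0.75·sin(-0.5236)·0.5 = 0.1875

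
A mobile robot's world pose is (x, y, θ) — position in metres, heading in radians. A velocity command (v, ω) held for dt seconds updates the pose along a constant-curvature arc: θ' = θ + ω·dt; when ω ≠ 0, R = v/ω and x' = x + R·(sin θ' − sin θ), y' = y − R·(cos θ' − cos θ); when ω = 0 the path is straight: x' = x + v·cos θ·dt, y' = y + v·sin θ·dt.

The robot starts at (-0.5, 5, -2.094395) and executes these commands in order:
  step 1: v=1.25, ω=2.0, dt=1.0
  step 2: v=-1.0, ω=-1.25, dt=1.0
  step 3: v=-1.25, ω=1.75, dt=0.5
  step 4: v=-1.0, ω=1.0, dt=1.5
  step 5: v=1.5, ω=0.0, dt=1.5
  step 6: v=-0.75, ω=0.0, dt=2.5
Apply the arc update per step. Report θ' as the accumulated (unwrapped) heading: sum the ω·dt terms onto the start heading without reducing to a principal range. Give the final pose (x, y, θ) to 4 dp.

step 1: θ'=-0.0944 (R=0.6250) → pose (-0.0176, 4.0653, -0.0944)
step 2: θ'=-1.3444 (R=0.8000) → pose (-0.7218, 4.6821, -1.3444)
step 3: θ'=-0.4694 (R=-0.7143) → pose (-1.0948, 5.1588, -0.4694)
step 4: θ'=1.0306 (R=-1.0000) → pose (-2.4047, 4.7813, 1.0306)
step 5: θ'=1.0306 (straight) → pose (-1.2476, 6.7109, 1.0306)
step 6: θ'=1.0306 (straight) → pose (-2.2119, 5.1029, 1.0306)

(-2.2119, 5.1029, 1.0306)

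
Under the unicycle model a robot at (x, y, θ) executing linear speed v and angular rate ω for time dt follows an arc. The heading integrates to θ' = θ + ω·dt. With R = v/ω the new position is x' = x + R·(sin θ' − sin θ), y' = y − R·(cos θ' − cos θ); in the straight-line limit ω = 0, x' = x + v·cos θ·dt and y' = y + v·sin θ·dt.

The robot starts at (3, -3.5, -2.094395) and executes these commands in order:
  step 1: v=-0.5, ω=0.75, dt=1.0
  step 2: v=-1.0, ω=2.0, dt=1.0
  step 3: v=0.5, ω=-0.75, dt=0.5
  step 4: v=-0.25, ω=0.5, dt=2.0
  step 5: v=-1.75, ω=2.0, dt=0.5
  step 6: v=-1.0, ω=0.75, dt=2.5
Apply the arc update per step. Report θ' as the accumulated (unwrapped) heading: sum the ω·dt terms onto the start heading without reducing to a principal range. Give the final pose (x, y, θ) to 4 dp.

step 1: θ'=-1.3444 (R=-0.6667) → pose (3.0723, -3.0170, -1.3444)
step 2: θ'=0.6556 (R=-0.5000) → pose (2.2802, -2.7329, 0.6556)
step 3: θ'=0.2806 (R=-0.6667) → pose (2.5020, -2.6208, 0.2806)
step 4: θ'=1.2806 (R=-0.5000) → pose (2.1614, -2.9582, 1.2806)
step 5: θ'=2.2806 (R=-0.8750) → pose (2.3362, -3.7787, 2.2806)
step 6: θ'=4.1556 (R=-1.3333) → pose (4.4794, -3.6144, 4.1556)

(4.4794, -3.6144, 4.1556)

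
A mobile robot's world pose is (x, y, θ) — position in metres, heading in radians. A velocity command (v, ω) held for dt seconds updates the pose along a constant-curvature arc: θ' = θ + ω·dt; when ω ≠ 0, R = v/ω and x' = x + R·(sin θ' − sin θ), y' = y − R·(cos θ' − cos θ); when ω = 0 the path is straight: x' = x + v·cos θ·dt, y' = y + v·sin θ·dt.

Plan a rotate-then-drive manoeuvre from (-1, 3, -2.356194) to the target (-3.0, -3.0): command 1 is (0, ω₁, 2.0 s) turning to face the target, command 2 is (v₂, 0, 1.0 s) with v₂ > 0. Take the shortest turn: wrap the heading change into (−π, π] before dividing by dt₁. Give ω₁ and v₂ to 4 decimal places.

ω₁ = 0.2318, v₂ = 6.3246

heading to target = atan2(-3−3, -3−-1) = -1.8925
Δθ = wrap(-1.8925 − -2.3562) = 0.4636; ω₁ = Δθ/dt₁ = 0.2318
distance = √((-3−-1)² + (-3−3)²) = 6.3246; v₂ = distance/dt₂ = 6.3246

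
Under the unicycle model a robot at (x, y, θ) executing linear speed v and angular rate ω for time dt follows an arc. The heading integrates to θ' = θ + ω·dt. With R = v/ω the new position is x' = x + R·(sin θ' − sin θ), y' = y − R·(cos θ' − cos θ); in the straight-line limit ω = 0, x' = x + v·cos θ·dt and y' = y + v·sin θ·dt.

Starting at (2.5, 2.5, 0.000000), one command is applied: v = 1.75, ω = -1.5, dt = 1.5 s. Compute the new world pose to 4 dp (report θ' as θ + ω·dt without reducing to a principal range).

θ' = 0.0000 + -1.5·1.5 = -2.2500
R = v/ω = 1.75/-1.5 = -1.1667
x' = 2.5 + -1.1667·(sin -2.2500 − sin 0.0000) = 3.4078
y' = 2.5 − -1.1667·(cos -2.2500 − cos 0.0000) = 0.6005

(3.4078, 0.6005, -2.2500)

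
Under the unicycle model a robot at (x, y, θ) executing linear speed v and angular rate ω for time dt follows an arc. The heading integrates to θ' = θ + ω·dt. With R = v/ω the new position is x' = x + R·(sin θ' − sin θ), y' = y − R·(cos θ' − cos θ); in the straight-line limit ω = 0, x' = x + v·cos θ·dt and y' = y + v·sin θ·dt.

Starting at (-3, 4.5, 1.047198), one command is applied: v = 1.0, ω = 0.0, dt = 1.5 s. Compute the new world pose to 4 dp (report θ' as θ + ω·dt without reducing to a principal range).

θ' = 1.0472 + 0.0·1.5 = 1.0472
ω = 0 → straight: x' = -3 + 1.0·cos(1.0472)·1.5 = -2.2500
y' = 4.5 + 1.0·sin(1.0472)·1.5 = 5.7990

(-2.2500, 5.7990, 1.0472)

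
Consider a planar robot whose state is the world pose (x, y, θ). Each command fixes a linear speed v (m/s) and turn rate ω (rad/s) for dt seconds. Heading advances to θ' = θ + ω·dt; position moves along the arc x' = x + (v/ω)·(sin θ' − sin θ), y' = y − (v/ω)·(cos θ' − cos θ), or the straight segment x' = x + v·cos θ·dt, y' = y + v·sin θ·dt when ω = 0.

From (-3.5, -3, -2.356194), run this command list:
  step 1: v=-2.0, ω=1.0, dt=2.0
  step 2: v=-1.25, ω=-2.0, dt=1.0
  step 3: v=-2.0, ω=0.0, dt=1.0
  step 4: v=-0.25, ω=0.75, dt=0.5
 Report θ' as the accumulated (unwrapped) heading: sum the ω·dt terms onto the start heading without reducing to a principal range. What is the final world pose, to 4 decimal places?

step 1: θ'=-0.3562 (R=-2.0000) → pose (-4.2168, 0.2887, -0.3562)
step 2: θ'=-2.3562 (R=0.6250) → pose (-4.4408, 1.3164, -2.3562)
step 3: θ'=-2.3562 (straight) → pose (-3.0266, 2.7306, -2.3562)
step 4: θ'=-1.9812 (R=-0.3333) → pose (-2.9566, 2.8333, -1.9812)

(-2.9566, 2.8333, -1.9812)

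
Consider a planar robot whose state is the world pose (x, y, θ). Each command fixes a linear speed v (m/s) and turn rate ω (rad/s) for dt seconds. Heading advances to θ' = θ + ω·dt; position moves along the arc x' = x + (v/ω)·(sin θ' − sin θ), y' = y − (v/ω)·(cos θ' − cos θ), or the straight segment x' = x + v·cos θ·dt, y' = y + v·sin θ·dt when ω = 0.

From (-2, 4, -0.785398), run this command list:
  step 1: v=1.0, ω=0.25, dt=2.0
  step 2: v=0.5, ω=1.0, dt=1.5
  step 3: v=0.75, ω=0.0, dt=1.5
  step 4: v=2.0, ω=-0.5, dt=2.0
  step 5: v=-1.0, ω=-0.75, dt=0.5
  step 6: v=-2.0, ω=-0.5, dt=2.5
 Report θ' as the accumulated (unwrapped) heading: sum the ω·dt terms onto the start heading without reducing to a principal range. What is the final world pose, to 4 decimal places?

(-0.2057, 10.1598, -1.4104)

step 1: θ'=-0.2854 (R=4.0000) → pose (-0.2977, 2.9902, -0.2854)
step 2: θ'=1.2146 (R=0.5000) → pose (0.3117, 3.2956, 1.2146)
step 3: θ'=1.2146 (straight) → pose (0.7040, 4.3500, 1.2146)
step 4: θ'=0.2146 (R=-4.0000) → pose (3.6010, 6.8634, 0.2146)
step 5: θ'=-0.1604 (R=1.3333) → pose (3.1041, 6.8500, -0.1604)
step 6: θ'=-1.4104 (R=4.0000) → pose (-0.2057, 10.1598, -1.4104)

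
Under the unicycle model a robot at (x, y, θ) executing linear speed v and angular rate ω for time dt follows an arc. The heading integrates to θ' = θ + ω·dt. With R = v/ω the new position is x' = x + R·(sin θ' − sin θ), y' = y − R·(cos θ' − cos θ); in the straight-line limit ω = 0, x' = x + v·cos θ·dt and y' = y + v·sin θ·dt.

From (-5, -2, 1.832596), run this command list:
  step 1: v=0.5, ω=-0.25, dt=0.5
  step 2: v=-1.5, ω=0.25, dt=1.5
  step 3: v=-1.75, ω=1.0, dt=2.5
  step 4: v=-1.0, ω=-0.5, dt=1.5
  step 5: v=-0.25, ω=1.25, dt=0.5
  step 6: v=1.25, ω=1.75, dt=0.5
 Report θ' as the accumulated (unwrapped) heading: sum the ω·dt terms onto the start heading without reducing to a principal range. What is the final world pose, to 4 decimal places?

step 1: θ'=1.7076 (R=-2.0000) → pose (-5.0495, -1.7551, 1.7076)
step 2: θ'=2.0826 (R=-6.0000) → pose (-4.3367, -3.8754, 2.0826)
step 3: θ'=4.5826 (R=-1.7500) → pose (-1.0757, -3.2448, 4.5826)
step 4: θ'=3.8326 (R=2.0000) → pose (-0.3671, -1.9624, 3.8326)
step 5: θ'=4.4576 (R=-0.2000) → pose (-0.3010, -1.8587, 4.4576)
step 6: θ'=5.3326 (R=0.7143) → pose (-0.1911, -2.4539, 5.3326)

(-0.1911, -2.4539, 5.3326)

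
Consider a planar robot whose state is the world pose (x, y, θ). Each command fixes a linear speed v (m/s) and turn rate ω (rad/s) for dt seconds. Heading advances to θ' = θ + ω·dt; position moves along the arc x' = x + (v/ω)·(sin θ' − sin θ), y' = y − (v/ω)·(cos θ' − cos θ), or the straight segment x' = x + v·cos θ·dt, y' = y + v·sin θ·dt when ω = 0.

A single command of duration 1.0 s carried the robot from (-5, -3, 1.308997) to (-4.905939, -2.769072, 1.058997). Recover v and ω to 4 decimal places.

Δθ = 1.058997 − 1.308997 = -0.250000
ω = Δθ/dt = -0.250000/1.0 = -0.2500
R = −Δy/(cos θ' − cos θ) = -1.0000
v = R·ω = -1.0000·-0.2500 = 0.2500

v = 0.2500, ω = -0.2500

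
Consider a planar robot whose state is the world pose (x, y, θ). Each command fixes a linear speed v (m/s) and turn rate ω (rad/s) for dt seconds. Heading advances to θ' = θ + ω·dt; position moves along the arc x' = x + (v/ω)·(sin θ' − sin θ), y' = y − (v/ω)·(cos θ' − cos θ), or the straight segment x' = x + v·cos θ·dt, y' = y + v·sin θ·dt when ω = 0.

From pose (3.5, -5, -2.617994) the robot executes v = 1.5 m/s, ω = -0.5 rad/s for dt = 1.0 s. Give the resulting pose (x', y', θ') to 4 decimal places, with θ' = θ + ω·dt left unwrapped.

θ' = -2.6180 + -0.5·1.0 = -3.1180
R = v/ω = 1.5/-0.5 = -3.0000
x' = 3.5 + -3.0000·(sin -3.1180 − sin -2.6180) = 2.0708
y' = -5 − -3.0000·(cos -3.1180 − cos -2.6180) = -5.4011

(2.0708, -5.4011, -3.1180)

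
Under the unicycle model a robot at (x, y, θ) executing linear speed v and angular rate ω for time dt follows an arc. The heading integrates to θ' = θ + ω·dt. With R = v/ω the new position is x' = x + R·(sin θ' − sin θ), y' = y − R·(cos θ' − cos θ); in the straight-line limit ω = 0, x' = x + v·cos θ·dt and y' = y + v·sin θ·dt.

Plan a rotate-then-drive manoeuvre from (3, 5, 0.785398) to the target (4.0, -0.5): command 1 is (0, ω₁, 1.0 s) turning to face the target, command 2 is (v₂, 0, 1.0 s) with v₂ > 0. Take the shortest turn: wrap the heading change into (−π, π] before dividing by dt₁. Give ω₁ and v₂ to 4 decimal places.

heading to target = atan2(-0.5−5, 4−3) = -1.3909
Δθ = wrap(-1.3909 − 0.7854) = -2.1763; ω₁ = Δθ/dt₁ = -2.1763
distance = √((4−3)² + (-0.5−5)²) = 5.5902; v₂ = distance/dt₂ = 5.5902

ω₁ = -2.1763, v₂ = 5.5902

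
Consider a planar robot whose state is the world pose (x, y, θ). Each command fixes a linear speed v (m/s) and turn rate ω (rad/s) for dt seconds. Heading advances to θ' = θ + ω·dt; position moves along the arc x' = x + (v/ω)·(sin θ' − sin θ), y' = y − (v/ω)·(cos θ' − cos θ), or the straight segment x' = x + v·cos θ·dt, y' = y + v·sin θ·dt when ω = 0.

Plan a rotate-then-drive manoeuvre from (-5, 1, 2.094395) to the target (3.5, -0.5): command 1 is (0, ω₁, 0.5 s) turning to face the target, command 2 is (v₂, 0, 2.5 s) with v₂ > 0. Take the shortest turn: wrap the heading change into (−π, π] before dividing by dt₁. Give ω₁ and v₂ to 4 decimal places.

ω₁ = -4.5381, v₂ = 3.4525

heading to target = atan2(-0.5−1, 3.5−-5) = -0.1747
Δθ = wrap(-0.1747 − 2.0944) = -2.2691; ω₁ = Δθ/dt₁ = -4.5381
distance = √((3.5−-5)² + (-0.5−1)²) = 8.6313; v₂ = distance/dt₂ = 3.4525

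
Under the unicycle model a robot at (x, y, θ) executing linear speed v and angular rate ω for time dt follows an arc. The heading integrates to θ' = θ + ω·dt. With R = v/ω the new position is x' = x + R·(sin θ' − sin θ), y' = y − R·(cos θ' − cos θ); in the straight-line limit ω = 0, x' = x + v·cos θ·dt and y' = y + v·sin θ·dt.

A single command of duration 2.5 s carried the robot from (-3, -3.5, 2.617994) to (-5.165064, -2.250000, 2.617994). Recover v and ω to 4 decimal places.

Δθ = 2.617994 − 2.617994 = 0.000000
ω = Δθ/dt = 0.000000/2.5 = 0.0000
ω = 0 → v = (Δx·cos θ + Δy·sin θ)/dt = 1.0000

v = 1.0000, ω = 0.0000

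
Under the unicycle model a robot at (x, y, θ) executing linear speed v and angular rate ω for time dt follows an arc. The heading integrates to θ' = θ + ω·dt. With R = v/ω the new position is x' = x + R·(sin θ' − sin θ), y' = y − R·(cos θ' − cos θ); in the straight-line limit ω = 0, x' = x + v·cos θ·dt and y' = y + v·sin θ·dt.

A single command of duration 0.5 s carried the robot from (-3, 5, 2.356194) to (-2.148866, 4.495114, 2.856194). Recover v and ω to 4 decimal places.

v = -2.0000, ω = 1.0000

Δθ = 2.856194 − 2.356194 = 0.500000
ω = Δθ/dt = 0.500000/0.5 = 1.0000
R = Δx/(sin θ' − sin θ) = -2.0000
v = R·ω = -2.0000·1.0000 = -2.0000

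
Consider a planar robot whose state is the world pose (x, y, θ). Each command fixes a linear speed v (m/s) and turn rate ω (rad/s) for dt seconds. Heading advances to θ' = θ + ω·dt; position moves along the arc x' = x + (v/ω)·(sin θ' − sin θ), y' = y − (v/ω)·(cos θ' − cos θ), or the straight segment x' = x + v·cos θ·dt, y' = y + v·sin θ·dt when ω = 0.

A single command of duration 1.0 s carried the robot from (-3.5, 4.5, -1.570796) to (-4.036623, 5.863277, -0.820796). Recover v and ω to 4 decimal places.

Δθ = -0.820796 − -1.570796 = 0.750000
ω = Δθ/dt = 0.750000/1.0 = 0.7500
R = −Δy/(cos θ' − cos θ) = -2.0000
v = R·ω = -2.0000·0.7500 = -1.5000

v = -1.5000, ω = 0.7500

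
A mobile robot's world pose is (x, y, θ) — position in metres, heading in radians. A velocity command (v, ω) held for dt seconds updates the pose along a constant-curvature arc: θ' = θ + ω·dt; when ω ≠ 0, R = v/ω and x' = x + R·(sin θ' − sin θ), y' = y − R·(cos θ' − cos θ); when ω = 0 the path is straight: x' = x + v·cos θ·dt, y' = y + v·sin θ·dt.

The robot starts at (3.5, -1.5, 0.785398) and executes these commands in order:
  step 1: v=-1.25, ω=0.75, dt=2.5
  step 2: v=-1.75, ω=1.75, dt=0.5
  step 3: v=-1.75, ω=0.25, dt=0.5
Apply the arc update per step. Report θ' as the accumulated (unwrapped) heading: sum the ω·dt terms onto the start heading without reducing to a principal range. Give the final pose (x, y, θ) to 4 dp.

step 1: θ'=2.6604 (R=-1.6667) → pose (3.9071, -4.1559, 2.6604)
step 2: θ'=3.5354 (R=-1.0000) → pose (4.7537, -4.1929, 3.5354)
step 3: θ'=3.6604 (R=-7.0000) → pose (5.5386, -3.8076, 3.6604)

(5.5386, -3.8076, 3.6604)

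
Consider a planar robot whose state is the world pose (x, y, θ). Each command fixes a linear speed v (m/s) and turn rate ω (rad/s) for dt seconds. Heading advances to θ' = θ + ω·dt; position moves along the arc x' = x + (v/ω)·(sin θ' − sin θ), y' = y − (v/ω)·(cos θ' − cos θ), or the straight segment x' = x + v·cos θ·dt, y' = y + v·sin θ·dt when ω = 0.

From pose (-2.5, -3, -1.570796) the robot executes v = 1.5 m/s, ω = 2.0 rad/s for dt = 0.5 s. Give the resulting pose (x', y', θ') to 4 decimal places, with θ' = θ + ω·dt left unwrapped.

θ' = -1.5708 + 2.0·0.5 = -0.5708
R = v/ω = 1.5/2.0 = 0.7500
x' = -2.5 + 0.7500·(sin -0.5708 − sin -1.5708) = -2.1552
y' = -3 − 0.7500·(cos -0.5708 − cos -1.5708) = -3.6311

(-2.1552, -3.6311, -0.5708)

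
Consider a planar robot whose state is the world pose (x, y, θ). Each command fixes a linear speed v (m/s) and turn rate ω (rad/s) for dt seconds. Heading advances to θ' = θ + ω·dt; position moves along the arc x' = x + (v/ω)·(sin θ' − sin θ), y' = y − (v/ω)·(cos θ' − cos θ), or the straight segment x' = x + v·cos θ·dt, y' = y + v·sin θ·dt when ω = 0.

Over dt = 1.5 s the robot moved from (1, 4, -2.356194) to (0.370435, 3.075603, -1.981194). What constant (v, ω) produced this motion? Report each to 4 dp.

v = 0.7500, ω = 0.2500

Δθ = -1.981194 − -2.356194 = 0.375000
ω = Δθ/dt = 0.375000/1.5 = 0.2500
R = −Δy/(cos θ' − cos θ) = 3.0000
v = R·ω = 3.0000·0.2500 = 0.7500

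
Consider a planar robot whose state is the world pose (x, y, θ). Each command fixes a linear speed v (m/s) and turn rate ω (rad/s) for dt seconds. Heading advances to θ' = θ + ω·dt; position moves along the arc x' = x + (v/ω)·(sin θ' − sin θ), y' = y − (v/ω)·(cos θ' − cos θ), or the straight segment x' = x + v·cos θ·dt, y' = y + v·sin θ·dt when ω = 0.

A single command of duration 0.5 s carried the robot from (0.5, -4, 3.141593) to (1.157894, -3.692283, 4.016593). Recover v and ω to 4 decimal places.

Δθ = 4.016593 − 3.141593 = 0.875000
ω = Δθ/dt = 0.875000/0.5 = 1.7500
R = Δx/(sin θ' − sin θ) = -0.8571
v = R·ω = -0.8571·1.7500 = -1.5000

v = -1.5000, ω = 1.7500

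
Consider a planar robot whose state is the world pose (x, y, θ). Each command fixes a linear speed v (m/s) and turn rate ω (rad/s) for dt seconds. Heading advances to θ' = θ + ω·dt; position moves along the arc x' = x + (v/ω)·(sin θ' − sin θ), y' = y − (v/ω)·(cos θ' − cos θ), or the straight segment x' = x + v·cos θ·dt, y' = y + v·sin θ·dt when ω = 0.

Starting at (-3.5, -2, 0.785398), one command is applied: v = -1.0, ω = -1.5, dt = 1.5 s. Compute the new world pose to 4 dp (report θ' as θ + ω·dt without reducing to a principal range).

(-4.6343, -1.5993, -1.4646)

θ' = 0.7854 + -1.5·1.5 = -1.4646
R = v/ω = -1.0/-1.5 = 0.6667
x' = -3.5 + 0.6667·(sin -1.4646 − sin 0.7854) = -4.6343
y' = -2 − 0.6667·(cos -1.4646 − cos 0.7854) = -1.5993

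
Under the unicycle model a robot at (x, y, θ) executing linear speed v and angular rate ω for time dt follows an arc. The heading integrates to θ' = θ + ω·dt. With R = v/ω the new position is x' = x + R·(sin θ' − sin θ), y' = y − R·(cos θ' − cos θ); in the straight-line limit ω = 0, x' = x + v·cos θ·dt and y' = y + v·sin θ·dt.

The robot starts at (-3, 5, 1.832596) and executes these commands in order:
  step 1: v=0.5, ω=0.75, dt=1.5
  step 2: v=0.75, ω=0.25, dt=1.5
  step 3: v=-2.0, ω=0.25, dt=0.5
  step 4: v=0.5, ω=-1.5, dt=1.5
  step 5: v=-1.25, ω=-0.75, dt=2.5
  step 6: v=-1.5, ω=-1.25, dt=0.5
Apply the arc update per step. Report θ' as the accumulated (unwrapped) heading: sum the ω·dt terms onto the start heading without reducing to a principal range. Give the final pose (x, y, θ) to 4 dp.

step 1: θ'=2.9576 (R=0.6667) → pose (-3.5220, 5.4829, 2.9576)
step 2: θ'=3.3326 (R=3.0000) → pose (-4.6404, 5.4789, 3.3326)
step 3: θ'=3.4576 (R=-8.0000) → pose (-3.6730, 5.7296, 3.4576)
step 4: θ'=1.2076 (R=-0.3333) → pose (-4.0882, 6.1648, 1.2076)
step 5: θ'=-0.6674 (R=1.6667) → pose (-6.6777, 5.4479, -0.6674)
step 6: θ'=-1.2924 (R=1.2000) → pose (-7.0887, 6.0606, -1.2924)

(-7.0887, 6.0606, -1.2924)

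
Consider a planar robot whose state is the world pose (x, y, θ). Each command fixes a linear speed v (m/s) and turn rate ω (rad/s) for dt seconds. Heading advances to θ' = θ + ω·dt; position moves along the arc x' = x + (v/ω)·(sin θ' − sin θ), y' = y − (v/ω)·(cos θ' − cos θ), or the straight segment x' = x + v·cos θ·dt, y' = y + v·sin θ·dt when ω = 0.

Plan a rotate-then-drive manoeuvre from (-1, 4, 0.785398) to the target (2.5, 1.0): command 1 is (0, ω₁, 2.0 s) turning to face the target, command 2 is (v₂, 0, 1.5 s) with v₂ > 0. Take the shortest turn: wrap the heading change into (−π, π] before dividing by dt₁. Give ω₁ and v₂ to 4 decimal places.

ω₁ = -0.7470, v₂ = 3.0732

heading to target = atan2(1−4, 2.5−-1) = -0.7086
Δθ = wrap(-0.7086 − 0.7854) = -1.4940; ω₁ = Δθ/dt₁ = -0.7470
distance = √((2.5−-1)² + (1−4)²) = 4.6098; v₂ = distance/dt₂ = 3.0732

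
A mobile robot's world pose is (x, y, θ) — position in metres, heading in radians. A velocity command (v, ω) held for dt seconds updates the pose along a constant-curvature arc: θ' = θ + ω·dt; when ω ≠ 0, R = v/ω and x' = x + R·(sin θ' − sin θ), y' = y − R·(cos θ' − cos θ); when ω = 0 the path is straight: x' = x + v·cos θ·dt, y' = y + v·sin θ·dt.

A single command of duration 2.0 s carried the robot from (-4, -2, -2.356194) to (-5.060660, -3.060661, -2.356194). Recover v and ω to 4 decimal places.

Δθ = -2.356194 − -2.356194 = 0.000000
ω = Δθ/dt = 0.000000/2.0 = 0.0000
ω = 0 → v = (Δx·cos θ + Δy·sin θ)/dt = 0.7500

v = 0.7500, ω = 0.0000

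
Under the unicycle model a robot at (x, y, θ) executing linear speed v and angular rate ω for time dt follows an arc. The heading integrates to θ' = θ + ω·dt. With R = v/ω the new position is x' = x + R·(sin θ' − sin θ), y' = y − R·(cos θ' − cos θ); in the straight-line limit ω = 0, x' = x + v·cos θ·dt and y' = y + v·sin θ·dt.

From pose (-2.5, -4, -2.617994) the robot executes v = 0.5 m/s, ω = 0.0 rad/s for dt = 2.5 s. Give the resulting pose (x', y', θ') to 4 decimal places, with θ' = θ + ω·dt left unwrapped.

(-3.5825, -4.6250, -2.6180)

θ' = -2.6180 + 0.0·2.5 = -2.6180
ω = 0 → straight: x' = -2.5 + 0.5·cos(-2.6180)·2.5 = -3.5825
y' = -4 + 0.5·sin(-2.6180)·2.5 = -4.6250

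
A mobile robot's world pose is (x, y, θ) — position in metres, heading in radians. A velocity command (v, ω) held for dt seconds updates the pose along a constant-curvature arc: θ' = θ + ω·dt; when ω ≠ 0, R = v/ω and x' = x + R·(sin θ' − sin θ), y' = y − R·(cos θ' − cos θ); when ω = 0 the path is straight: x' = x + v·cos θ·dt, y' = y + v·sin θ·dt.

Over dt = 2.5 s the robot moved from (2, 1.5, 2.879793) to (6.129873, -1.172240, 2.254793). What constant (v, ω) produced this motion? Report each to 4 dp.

v = -2.0000, ω = -0.2500

Δθ = 2.254793 − 2.879793 = -0.625000
ω = Δθ/dt = -0.625000/2.5 = -0.2500
R = Δx/(sin θ' − sin θ) = 8.0000
v = R·ω = 8.0000·-0.2500 = -2.0000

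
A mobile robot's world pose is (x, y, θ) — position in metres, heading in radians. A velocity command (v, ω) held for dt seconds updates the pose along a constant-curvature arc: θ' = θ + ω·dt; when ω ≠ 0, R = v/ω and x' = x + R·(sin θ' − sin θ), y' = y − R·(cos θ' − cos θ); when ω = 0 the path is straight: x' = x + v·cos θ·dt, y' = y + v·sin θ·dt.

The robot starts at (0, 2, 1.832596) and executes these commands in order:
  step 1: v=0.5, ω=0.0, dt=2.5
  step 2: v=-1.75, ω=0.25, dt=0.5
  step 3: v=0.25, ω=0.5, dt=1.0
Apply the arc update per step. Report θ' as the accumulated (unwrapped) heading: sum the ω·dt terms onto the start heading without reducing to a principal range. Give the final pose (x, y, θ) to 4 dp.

step 1: θ'=1.8326 (straight) → pose (-0.3235, 3.2074, 1.8326)
step 2: θ'=1.9576 (R=-7.0000) → pose (-0.0449, 2.3786, 1.9576)
step 3: θ'=2.4576 (R=0.5000) → pose (-0.1920, 2.5775, 2.4576)

(-0.1920, 2.5775, 2.4576)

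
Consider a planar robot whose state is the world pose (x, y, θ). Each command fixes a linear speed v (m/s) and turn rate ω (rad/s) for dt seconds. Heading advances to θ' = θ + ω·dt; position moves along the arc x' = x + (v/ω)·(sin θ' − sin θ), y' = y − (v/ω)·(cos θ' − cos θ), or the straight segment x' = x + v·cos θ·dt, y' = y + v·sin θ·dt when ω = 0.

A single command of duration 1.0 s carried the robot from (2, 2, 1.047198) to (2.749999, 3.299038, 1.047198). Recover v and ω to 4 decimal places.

v = 1.5000, ω = 0.0000

Δθ = 1.047198 − 1.047198 = 0.000000
ω = Δθ/dt = 0.000000/1.0 = 0.0000
ω = 0 → v = (Δx·cos θ + Δy·sin θ)/dt = 1.5000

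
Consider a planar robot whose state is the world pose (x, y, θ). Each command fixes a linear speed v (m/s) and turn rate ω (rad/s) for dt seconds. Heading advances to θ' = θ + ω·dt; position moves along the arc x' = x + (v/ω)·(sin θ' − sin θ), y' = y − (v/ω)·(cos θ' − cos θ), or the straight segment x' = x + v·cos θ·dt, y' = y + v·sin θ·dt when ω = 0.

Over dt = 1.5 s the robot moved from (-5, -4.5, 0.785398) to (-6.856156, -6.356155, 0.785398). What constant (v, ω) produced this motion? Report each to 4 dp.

v = -1.7500, ω = 0.0000

Δθ = 0.785398 − 0.785398 = 0.000000
ω = Δθ/dt = 0.000000/1.5 = 0.0000
ω = 0 → v = (Δx·cos θ + Δy·sin θ)/dt = -1.7500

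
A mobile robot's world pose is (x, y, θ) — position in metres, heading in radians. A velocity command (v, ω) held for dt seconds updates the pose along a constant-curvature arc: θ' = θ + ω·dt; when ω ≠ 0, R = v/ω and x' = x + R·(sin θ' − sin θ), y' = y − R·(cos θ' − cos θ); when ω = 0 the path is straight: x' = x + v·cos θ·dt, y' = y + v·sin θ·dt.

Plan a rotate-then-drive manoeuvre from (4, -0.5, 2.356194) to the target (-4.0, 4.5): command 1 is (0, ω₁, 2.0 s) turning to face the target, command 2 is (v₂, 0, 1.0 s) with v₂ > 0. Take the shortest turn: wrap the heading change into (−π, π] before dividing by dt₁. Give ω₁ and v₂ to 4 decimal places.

heading to target = atan2(4.5−-0.5, -4−4) = 2.5830
Δθ = wrap(2.5830 − 2.3562) = 0.2268; ω₁ = Δθ/dt₁ = 0.1134
distance = √((-4−4)² + (4.5−-0.5)²) = 9.4340; v₂ = distance/dt₂ = 9.4340

ω₁ = 0.1134, v₂ = 9.4340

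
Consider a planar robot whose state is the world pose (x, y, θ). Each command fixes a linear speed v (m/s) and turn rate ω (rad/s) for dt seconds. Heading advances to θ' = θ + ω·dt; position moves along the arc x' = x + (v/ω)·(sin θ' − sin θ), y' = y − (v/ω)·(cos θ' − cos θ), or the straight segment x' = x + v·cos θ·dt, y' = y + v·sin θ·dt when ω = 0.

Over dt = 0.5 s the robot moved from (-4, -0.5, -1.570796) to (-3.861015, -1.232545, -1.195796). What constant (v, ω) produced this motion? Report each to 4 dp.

Δθ = -1.195796 − -1.570796 = 0.375000
ω = Δθ/dt = 0.375000/0.5 = 0.7500
R = −Δy/(cos θ' − cos θ) = 2.0000
v = R·ω = 2.0000·0.7500 = 1.5000

v = 1.5000, ω = 0.7500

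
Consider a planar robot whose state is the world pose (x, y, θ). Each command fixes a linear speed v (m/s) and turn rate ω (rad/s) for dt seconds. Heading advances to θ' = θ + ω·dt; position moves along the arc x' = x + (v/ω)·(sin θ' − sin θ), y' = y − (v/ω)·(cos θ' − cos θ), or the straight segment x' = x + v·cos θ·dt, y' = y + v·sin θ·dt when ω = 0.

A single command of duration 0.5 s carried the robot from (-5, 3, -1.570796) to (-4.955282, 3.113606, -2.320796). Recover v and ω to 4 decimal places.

v = -0.2500, ω = -1.5000

Δθ = -2.320796 − -1.570796 = -0.750000
ω = Δθ/dt = -0.750000/0.5 = -1.5000
R = −Δy/(cos θ' − cos θ) = 0.1667
v = R·ω = 0.1667·-1.5000 = -0.2500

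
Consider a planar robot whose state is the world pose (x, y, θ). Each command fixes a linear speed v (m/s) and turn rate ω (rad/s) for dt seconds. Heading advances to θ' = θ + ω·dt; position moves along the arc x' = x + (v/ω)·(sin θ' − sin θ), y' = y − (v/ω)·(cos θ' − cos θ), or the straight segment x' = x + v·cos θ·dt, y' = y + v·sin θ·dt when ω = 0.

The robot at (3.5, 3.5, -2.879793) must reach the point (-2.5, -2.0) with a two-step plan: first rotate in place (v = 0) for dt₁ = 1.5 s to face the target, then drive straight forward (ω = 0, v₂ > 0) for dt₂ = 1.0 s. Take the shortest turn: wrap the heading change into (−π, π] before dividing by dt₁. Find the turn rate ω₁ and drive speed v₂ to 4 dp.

ω₁ = 0.3201, v₂ = 8.1394

heading to target = atan2(-2−3.5, -2.5−3.5) = -2.3996
Δθ = wrap(-2.3996 − -2.8798) = 0.4801; ω₁ = Δθ/dt₁ = 0.3201
distance = √((-2.5−3.5)² + (-2−3.5)²) = 8.1394; v₂ = distance/dt₂ = 8.1394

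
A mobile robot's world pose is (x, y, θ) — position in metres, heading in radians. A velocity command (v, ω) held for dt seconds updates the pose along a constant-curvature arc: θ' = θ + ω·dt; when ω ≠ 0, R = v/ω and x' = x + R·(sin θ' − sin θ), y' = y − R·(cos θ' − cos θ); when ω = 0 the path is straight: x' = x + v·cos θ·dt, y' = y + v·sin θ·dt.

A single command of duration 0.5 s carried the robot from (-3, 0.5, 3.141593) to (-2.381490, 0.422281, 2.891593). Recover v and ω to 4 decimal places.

Δθ = 2.891593 − 3.141593 = -0.250000
ω = Δθ/dt = -0.250000/0.5 = -0.5000
R = Δx/(sin θ' − sin θ) = 2.5000
v = R·ω = 2.5000·-0.5000 = -1.2500

v = -1.2500, ω = -0.5000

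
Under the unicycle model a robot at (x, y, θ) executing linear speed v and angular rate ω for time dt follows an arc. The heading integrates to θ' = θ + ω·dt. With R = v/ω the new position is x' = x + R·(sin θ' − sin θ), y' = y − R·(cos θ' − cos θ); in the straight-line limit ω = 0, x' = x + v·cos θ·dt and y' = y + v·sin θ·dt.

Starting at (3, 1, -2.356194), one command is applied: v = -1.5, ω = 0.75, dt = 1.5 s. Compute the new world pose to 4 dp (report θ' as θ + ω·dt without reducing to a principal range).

(3.4716, 3.0804, -1.2312)

θ' = -2.3562 + 0.75·1.5 = -1.2312
R = v/ω = -1.5/0.75 = -2.0000
x' = 3 + -2.0000·(sin -1.2312 − sin -2.3562) = 3.4716
y' = 1 − -2.0000·(cos -1.2312 − cos -2.3562) = 3.0804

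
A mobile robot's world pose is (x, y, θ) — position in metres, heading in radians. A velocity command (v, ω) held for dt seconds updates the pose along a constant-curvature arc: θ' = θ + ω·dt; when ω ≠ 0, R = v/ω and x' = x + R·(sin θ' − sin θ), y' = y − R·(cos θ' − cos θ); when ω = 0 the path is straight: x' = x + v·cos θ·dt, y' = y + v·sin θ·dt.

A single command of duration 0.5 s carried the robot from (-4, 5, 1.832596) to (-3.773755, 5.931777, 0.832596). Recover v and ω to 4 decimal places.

Δθ = 0.832596 − 1.832596 = -1.000000
ω = Δθ/dt = -1.000000/0.5 = -2.0000
R = −Δy/(cos θ' − cos θ) = -1.0000
v = R·ω = -1.0000·-2.0000 = 2.0000

v = 2.0000, ω = -2.0000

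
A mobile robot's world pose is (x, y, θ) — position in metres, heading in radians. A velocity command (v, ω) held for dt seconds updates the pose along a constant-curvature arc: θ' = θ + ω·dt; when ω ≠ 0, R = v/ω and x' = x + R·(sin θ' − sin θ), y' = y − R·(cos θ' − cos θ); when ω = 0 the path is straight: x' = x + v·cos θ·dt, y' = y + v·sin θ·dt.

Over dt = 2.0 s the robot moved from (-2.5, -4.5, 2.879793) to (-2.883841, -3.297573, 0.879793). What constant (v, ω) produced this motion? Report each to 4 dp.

v = 0.7500, ω = -1.0000

Δθ = 0.879793 − 2.879793 = -2.000000
ω = Δθ/dt = -2.000000/2.0 = -1.0000
R = −Δy/(cos θ' − cos θ) = -0.7500
v = R·ω = -0.7500·-1.0000 = 0.7500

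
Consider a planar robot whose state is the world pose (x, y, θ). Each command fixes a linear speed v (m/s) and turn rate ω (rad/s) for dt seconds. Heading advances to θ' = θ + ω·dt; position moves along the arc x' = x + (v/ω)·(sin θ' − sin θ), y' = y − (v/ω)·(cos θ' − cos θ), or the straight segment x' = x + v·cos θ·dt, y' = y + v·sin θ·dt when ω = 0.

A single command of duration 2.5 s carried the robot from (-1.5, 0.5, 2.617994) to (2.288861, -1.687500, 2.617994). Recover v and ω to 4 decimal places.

v = -1.7500, ω = 0.0000

Δθ = 2.617994 − 2.617994 = 0.000000
ω = Δθ/dt = 0.000000/2.5 = 0.0000
ω = 0 → v = (Δx·cos θ + Δy·sin θ)/dt = -1.7500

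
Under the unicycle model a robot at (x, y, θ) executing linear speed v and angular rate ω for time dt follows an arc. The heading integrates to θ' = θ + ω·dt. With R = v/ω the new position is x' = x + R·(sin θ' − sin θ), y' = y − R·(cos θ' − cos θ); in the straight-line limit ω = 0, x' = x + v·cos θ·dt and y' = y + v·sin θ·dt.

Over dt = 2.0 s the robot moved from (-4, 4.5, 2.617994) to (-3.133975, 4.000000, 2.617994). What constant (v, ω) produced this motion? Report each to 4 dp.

v = -0.5000, ω = 0.0000

Δθ = 2.617994 − 2.617994 = 0.000000
ω = Δθ/dt = 0.000000/2.0 = 0.0000
ω = 0 → v = (Δx·cos θ + Δy·sin θ)/dt = -0.5000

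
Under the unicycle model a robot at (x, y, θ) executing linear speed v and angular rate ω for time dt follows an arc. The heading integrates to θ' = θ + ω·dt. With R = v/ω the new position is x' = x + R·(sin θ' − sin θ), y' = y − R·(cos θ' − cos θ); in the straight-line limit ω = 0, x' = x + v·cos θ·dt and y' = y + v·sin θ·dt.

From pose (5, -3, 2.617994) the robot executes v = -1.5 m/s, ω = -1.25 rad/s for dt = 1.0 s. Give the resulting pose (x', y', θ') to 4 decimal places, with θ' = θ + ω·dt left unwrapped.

θ' = 2.6180 + -1.25·1.0 = 1.3680
R = v/ω = -1.5/-1.25 = 1.2000
x' = 5 + 1.2000·(sin 1.3680 − sin 2.6180) = 5.5754
y' = -3 − 1.2000·(cos 1.3680 − cos 2.6180) = -4.2809

(5.5754, -4.2809, 1.3680)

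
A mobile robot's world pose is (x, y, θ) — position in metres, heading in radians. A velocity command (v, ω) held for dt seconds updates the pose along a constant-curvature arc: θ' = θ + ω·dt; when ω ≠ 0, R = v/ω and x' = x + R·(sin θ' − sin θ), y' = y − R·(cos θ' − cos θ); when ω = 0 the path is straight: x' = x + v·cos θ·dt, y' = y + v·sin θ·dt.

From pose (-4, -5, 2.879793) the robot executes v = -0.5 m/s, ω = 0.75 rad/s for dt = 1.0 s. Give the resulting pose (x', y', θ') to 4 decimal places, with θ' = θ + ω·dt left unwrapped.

(-3.5148, -4.9448, 3.6298)

θ' = 2.8798 + 0.75·1.0 = 3.6298
R = v/ω = -0.5/0.75 = -0.6667
x' = -4 + -0.6667·(sin 3.6298 − sin 2.8798) = -3.5148
y' = -5 − -0.6667·(cos 3.6298 − cos 2.8798) = -4.9448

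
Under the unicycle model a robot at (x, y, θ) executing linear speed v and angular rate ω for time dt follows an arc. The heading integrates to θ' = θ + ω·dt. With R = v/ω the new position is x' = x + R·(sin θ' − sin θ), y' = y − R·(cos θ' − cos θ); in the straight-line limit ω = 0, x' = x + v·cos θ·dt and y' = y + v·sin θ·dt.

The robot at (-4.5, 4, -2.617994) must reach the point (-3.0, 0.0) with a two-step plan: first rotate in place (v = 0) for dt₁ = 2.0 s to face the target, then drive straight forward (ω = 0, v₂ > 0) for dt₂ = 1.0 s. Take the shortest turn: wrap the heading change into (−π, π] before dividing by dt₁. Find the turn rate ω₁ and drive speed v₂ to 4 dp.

ω₁ = 0.7030, v₂ = 4.2720

heading to target = atan2(0−4, -3−-4.5) = -1.2120
Δθ = wrap(-1.2120 − -2.6180) = 1.4060; ω₁ = Δθ/dt₁ = 0.7030
distance = √((-3−-4.5)² + (0−4)²) = 4.2720; v₂ = distance/dt₂ = 4.2720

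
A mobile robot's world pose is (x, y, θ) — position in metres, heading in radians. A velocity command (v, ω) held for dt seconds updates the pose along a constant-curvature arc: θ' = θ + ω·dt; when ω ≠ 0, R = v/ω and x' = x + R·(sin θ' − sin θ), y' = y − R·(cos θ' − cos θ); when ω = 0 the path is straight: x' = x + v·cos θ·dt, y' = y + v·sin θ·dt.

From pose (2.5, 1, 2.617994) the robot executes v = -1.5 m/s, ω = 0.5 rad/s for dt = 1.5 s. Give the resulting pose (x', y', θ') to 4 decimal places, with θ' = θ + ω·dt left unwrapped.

(4.6734, 0.6746, 3.3680)

θ' = 2.6180 + 0.5·1.5 = 3.3680
R = v/ω = -1.5/0.5 = -3.0000
x' = 2.5 + -3.0000·(sin 3.3680 − sin 2.6180) = 4.6734
y' = 1 − -3.0000·(cos 3.3680 − cos 2.6180) = 0.6746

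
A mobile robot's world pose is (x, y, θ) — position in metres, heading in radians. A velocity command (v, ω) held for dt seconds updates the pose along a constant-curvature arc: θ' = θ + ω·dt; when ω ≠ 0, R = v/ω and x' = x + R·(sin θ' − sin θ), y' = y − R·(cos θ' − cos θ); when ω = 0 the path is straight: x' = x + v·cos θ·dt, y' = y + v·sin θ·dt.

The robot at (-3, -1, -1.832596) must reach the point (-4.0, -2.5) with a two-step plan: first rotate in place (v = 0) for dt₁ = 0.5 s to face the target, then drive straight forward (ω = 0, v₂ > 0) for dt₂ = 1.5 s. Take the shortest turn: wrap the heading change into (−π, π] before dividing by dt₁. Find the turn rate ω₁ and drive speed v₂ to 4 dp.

heading to target = atan2(-2.5−-1, -4−-3) = -2.1588
Δθ = wrap(-2.1588 − -1.8326) = -0.3262; ω₁ = Δθ/dt₁ = -0.6524
distance = √((-4−-3)² + (-2.5−-1)²) = 1.8028; v₂ = distance/dt₂ = 1.2019

ω₁ = -0.6524, v₂ = 1.2019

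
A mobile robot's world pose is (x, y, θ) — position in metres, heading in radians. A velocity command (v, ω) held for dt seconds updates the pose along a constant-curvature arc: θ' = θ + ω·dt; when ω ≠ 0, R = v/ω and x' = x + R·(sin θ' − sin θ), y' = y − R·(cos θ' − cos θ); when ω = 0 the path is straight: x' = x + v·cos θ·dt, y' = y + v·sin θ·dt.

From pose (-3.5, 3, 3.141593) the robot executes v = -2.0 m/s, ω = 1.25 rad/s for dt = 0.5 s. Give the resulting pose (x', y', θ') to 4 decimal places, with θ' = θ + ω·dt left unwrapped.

θ' = 3.1416 + 1.25·0.5 = 3.7666
R = v/ω = -2.0/1.25 = -1.6000
x' = -3.5 + -1.6000·(sin 3.7666 − sin 3.1416) = -2.5638
y' = 3 − -1.6000·(cos 3.7666 − cos 3.1416) = 3.3025

(-2.5638, 3.3025, 3.7666)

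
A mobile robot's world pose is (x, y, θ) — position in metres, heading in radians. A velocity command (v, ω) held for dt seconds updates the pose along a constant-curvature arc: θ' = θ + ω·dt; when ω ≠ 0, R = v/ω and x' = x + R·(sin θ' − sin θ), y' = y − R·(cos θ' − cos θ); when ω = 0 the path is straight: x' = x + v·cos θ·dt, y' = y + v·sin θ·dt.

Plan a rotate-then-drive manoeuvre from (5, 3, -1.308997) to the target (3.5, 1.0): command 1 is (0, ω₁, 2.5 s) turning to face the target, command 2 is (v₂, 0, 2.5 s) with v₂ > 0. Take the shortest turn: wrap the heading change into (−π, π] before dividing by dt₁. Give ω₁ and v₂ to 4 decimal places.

ω₁ = -0.3621, v₂ = 1.0000

heading to target = atan2(1−3, 3.5−5) = -2.2143
Δθ = wrap(-2.2143 − -1.3090) = -0.9053; ω₁ = Δθ/dt₁ = -0.3621
distance = √((3.5−5)² + (1−3)²) = 2.5000; v₂ = distance/dt₂ = 1.0000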